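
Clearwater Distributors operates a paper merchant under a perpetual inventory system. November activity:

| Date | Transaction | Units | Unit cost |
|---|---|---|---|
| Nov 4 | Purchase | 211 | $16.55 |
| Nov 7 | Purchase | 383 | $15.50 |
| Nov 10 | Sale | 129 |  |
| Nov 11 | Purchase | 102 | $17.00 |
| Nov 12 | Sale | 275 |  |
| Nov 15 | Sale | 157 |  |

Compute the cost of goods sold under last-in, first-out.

Nov 10, 129 sold [LIFO — newest first]: 129 @ $15.50 = $1,999.50
Nov 12, 275 sold [LIFO — newest first]: 102 @ $17.00 + 173 @ $15.50 = $4,415.50
Nov 15, 157 sold [LIFO — newest first]: 81 @ $15.50 + 76 @ $16.55 = $2,513.30
Total COGS = $1,999.50 + $4,415.50 + $2,513.30 = $8,928.30
Ending inventory: 135 @ $16.55 = $2,234.25

COGS = $8,928.30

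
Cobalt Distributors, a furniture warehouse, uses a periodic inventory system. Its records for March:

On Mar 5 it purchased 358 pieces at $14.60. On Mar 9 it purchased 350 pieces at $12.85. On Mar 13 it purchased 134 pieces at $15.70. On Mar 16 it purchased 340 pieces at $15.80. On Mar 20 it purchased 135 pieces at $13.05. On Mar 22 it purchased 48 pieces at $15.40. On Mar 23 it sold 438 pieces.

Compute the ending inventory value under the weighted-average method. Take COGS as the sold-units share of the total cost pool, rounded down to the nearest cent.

Mar 23, sell 438: 438/1365 × $19,701.05 → $6,321.65
Ending inventory (cost pool remaining) = $13,379.40

Ending inventory = $13,379.40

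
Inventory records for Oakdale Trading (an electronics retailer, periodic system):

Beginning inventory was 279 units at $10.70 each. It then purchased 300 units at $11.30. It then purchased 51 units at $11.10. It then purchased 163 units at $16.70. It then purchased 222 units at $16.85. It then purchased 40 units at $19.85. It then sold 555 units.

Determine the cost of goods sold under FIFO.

Sale 1 (555) [FIFO — oldest first]: 279 @ $10.70 + 276 @ $11.30 = $6,104.10
Ending inventory: 24 @ $11.30 + 51 @ $11.10 + 163 @ $16.70 + 222 @ $16.85 + 40 @ $19.85 = $8,094.10

COGS = $6,104.10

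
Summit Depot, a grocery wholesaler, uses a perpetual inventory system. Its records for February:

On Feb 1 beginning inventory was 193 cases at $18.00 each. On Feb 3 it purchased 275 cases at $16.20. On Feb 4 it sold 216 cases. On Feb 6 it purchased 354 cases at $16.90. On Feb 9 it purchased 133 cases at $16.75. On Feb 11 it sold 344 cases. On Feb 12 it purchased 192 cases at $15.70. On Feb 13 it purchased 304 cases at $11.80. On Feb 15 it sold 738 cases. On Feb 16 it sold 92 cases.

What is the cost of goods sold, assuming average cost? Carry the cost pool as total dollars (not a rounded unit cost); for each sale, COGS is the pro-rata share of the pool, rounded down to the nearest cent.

After Feb 1: 193 on hand, pool $3,474.00 (≈ $18.0000 each)
After Feb 3: 468 on hand, pool $7,929.00 (≈ $16.9423 each)
Feb 4, sell 216: 216/468 × $7,929.00 → $3,659.53
After Feb 6: 606 on hand, pool $10,252.07 (≈ $16.9176 each)
After Feb 9: 739 on hand, pool $12,479.82 (≈ $16.8874 each)
Feb 11, sell 344: 344/739 × $12,479.82 → $5,809.28
After Feb 12: 587 on hand, pool $9,684.94 (≈ $16.4990 each)
After Feb 13: 891 on hand, pool $13,272.14 (≈ $14.8958 each)
Feb 15, sell 738: 738/891 × $13,272.14 → $10,993.08
Feb 16, sell 92: 92/153 × $2,279.06 → $1,370.41
Total COGS = $3,659.53 + $5,809.28 + $10,993.08 + $1,370.41 = $21,832.30
Ending inventory (cost pool remaining) = $908.65

COGS = $21,832.30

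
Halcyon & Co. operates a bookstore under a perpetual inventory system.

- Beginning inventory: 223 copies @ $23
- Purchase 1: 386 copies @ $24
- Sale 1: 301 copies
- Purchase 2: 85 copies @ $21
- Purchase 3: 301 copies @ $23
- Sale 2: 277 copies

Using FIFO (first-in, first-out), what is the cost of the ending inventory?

Sale 1 (301) [FIFO — oldest first]: 223 @ $23 + 78 @ $24 = $7,001
Sale 2 (277) [FIFO — oldest first]: 277 @ $24 = $6,648
Total COGS = $7,001 + $6,648 = $13,649
Ending inventory: 31 @ $24 + 85 @ $21 + 301 @ $23 = $9,452

Ending inventory = $9,452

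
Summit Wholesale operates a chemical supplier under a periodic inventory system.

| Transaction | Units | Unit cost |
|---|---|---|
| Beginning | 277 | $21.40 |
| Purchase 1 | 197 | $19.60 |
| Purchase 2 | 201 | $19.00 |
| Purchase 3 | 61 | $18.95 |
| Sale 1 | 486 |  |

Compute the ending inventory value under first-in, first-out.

Sale 1 (486) [FIFO — oldest first]: 277 @ $21.40 + 197 @ $19.60 + 12 @ $19.00 = $10,017.00
Ending inventory: 189 @ $19.00 + 61 @ $18.95 = $4,746.95

Ending inventory = $4,746.95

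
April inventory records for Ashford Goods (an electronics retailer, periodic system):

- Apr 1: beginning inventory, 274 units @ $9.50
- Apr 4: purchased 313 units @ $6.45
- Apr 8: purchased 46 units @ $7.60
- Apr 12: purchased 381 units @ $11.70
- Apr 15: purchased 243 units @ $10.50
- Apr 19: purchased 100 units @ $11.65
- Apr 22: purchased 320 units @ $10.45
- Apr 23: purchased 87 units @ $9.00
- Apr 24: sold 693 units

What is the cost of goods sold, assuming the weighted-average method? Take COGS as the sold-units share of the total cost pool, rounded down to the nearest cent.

Apr 24, sell 693: 693/1764 × $17,272.65 → $6,785.68
Ending inventory (cost pool remaining) = $10,486.97
Check: goods available $17,272.65 = COGS $6,785.68 + ending $10,486.97

COGS = $6,785.68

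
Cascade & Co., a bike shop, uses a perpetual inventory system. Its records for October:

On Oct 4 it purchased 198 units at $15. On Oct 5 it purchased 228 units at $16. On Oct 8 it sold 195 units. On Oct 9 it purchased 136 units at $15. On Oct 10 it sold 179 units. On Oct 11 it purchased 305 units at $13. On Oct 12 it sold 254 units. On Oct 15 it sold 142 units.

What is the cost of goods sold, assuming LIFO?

COGS = $11,168

Oct 8, 195 sold [LIFO — newest first]: 195 @ $16 = $3,120
Oct 10, 179 sold [LIFO — newest first]: 136 @ $15 + 33 @ $16 + 10 @ $15 = $2,718
Oct 12, 254 sold [LIFO — newest first]: 254 @ $13 = $3,302
Oct 15, 142 sold [LIFO — newest first]: 51 @ $13 + 91 @ $15 = $2,028
Total COGS = $3,120 + $2,718 + $3,302 + $2,028 = $11,168
Ending inventory: 97 @ $15 = $1,455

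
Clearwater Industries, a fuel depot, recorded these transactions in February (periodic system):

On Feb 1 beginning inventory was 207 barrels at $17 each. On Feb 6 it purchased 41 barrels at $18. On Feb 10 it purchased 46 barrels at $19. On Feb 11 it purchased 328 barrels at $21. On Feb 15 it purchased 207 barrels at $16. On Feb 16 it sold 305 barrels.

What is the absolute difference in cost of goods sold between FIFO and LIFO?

$8

FIFO COGS: 207 @ $17 + 41 @ $18 + 46 @ $19 + 11 @ $21 = $5,362
LIFO COGS: 207 @ $16 + 98 @ $21 = $5,370
Difference = |$5,362 − $5,370| = $8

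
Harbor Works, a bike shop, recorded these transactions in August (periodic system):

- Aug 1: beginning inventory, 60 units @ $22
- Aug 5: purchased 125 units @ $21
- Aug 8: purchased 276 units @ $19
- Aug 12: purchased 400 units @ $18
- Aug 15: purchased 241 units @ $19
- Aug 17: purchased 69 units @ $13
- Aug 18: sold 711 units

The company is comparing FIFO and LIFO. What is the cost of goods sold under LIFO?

FIFO COGS: 60 @ $22 + 125 @ $21 + 276 @ $19 + 250 @ $18 = $13,689
LIFO COGS: 69 @ $13 + 241 @ $19 + 400 @ $18 + 1 @ $19 = $12,695

COGS = $12,695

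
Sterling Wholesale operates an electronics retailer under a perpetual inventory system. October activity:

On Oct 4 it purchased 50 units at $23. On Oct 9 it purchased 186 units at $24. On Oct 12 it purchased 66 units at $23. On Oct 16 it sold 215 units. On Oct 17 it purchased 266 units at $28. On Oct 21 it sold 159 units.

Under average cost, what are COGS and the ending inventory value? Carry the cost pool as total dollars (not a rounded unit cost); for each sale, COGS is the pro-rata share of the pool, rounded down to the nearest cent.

COGS = $9,357.61; ending inventory = $5,222.39

After Oct 4: 50 on hand, pool $1,150.00 (≈ $23.0000 each)
After Oct 9: 236 on hand, pool $5,614.00 (≈ $23.7881 each)
After Oct 12: 302 on hand, pool $7,132.00 (≈ $23.6159 each)
Oct 16, sell 215: 215/302 × $7,132.00 → $5,077.41
After Oct 17: 353 on hand, pool $9,502.59 (≈ $26.9195 each)
Oct 21, sell 159: 159/353 × $9,502.59 → $4,280.20
Total COGS = $5,077.41 + $4,280.20 = $9,357.61
Ending inventory (cost pool remaining) = $5,222.39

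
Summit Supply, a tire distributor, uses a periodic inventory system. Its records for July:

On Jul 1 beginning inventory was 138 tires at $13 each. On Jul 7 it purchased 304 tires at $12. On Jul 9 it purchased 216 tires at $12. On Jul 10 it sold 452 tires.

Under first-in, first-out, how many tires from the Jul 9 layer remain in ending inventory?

206

Jul 10, 452 sold [FIFO — oldest first]: 138 @ $13 + 304 @ $12 + 10 @ $12 = $5,562
Ending inventory: 206 @ $12 = $2,472
Check: goods available $8,034 = COGS $5,562 + ending $2,472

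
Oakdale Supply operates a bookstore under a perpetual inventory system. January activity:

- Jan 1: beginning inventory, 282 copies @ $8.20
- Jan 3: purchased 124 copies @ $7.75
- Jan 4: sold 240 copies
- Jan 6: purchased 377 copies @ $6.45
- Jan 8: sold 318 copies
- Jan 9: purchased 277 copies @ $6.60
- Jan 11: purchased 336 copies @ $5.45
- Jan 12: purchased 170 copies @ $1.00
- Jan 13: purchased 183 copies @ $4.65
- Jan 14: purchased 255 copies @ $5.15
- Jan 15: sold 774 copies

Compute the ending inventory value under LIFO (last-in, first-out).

Jan 4, 240 sold [LIFO — newest first]: 124 @ $7.75 + 116 @ $8.20 = $1,912.20
Jan 8, 318 sold [LIFO — newest first]: 318 @ $6.45 = $2,051.10
Jan 15, 774 sold [LIFO — newest first]: 255 @ $5.15 + 183 @ $4.65 + 170 @ $1.00 + 166 @ $5.45 = $3,238.90
Total COGS = $1,912.20 + $2,051.10 + $3,238.90 = $7,202.20
Ending inventory: 166 @ $8.20 + 59 @ $6.45 + 277 @ $6.60 + 170 @ $5.45 = $4,496.45
Check: goods available $11,698.65 = COGS $7,202.20 + ending $4,496.45

Ending inventory = $4,496.45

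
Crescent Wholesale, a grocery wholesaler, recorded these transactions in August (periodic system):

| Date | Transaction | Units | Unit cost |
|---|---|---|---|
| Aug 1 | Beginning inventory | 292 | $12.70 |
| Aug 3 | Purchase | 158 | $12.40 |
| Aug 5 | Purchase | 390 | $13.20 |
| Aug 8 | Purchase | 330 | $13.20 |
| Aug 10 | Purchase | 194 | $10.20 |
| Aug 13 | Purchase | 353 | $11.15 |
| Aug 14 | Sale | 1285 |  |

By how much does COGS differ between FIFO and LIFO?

$702.65

FIFO COGS: 292 @ $12.70 + 158 @ $12.40 + 390 @ $13.20 + 330 @ $13.20 + 115 @ $10.20 = $16,344.60
LIFO COGS: 353 @ $11.15 + 194 @ $10.20 + 330 @ $13.20 + 390 @ $13.20 + 18 @ $12.40 = $15,641.95
Difference = |$16,344.60 − $15,641.95| = $702.65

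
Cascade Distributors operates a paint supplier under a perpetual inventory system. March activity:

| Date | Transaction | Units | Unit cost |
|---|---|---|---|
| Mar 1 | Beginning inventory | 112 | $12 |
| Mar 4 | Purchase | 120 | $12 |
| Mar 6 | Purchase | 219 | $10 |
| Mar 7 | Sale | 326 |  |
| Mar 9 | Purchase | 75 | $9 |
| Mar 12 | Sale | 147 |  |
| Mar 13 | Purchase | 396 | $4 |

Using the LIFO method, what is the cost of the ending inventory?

Mar 7, 326 sold [LIFO — newest first]: 219 @ $10 + 107 @ $12 = $3,474
Mar 12, 147 sold [LIFO — newest first]: 75 @ $9 + 13 @ $12 + 59 @ $12 = $1,539
Total COGS = $3,474 + $1,539 = $5,013
Ending inventory: 53 @ $12 + 396 @ $4 = $2,220
Check: goods available $7,233 = COGS $5,013 + ending $2,220

Ending inventory = $2,220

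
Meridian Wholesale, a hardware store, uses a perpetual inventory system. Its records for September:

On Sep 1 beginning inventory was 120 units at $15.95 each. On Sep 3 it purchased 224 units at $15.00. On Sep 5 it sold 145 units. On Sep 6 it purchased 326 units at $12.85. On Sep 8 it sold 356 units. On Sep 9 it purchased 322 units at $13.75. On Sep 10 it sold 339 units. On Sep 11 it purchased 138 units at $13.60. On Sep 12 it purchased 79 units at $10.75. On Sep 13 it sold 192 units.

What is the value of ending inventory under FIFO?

Sep 5, 145 sold [FIFO — oldest first]: 120 @ $15.95 + 25 @ $15.00 = $2,289.00
Sep 8, 356 sold [FIFO — oldest first]: 199 @ $15.00 + 157 @ $12.85 = $5,002.45
Sep 10, 339 sold [FIFO — oldest first]: 169 @ $12.85 + 170 @ $13.75 = $4,509.15
Sep 13, 192 sold [FIFO — oldest first]: 152 @ $13.75 + 40 @ $13.60 = $2,634.00
Total COGS = $2,289.00 + $5,002.45 + $4,509.15 + $2,634.00 = $14,434.60
Ending inventory: 98 @ $13.60 + 79 @ $10.75 = $2,182.05

Ending inventory = $2,182.05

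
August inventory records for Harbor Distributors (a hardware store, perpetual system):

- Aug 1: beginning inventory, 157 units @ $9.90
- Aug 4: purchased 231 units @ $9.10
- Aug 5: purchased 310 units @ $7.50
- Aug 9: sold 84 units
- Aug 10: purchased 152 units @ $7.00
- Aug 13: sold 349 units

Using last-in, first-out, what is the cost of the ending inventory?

Aug 9, 84 sold [LIFO — newest first]: 84 @ $7.50 = $630.00
Aug 13, 349 sold [LIFO — newest first]: 152 @ $7.00 + 197 @ $7.50 = $2,541.50
Total COGS = $630.00 + $2,541.50 = $3,171.50
Ending inventory: 157 @ $9.90 + 231 @ $9.10 + 29 @ $7.50 = $3,873.90
Check: goods available $7,045.40 = COGS $3,171.50 + ending $3,873.90

Ending inventory = $3,873.90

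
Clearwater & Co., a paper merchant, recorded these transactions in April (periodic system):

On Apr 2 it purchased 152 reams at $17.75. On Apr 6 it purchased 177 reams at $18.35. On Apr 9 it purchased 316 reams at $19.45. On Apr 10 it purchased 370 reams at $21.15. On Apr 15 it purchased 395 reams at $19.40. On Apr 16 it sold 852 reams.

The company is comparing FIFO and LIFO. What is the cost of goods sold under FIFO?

FIFO COGS: 152 @ $17.75 + 177 @ $18.35 + 316 @ $19.45 + 207 @ $21.15 = $16,470.20
LIFO COGS: 395 @ $19.40 + 370 @ $21.15 + 87 @ $19.45 = $17,180.65

COGS = $16,470.20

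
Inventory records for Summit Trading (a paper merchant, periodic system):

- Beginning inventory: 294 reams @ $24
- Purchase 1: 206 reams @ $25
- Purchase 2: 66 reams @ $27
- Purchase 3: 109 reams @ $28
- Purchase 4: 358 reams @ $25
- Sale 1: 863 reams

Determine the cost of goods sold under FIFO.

COGS = $21,740

Sale 1 (863) [FIFO — oldest first]: 294 @ $24 + 206 @ $25 + 66 @ $27 + 109 @ $28 + 188 @ $25 = $21,740
Ending inventory: 170 @ $25 = $4,250
Check: goods available $25,990 = COGS $21,740 + ending $4,250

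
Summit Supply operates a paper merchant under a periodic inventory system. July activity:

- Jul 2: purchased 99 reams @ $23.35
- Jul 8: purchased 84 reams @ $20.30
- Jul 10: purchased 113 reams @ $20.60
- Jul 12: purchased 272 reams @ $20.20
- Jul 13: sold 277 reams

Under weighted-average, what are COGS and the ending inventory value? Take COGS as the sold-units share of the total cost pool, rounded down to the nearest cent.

Jul 13, sell 277: 277/568 × $11,839.05 → $5,773.62
Ending inventory (cost pool remaining) = $6,065.43

COGS = $5,773.62; ending inventory = $6,065.43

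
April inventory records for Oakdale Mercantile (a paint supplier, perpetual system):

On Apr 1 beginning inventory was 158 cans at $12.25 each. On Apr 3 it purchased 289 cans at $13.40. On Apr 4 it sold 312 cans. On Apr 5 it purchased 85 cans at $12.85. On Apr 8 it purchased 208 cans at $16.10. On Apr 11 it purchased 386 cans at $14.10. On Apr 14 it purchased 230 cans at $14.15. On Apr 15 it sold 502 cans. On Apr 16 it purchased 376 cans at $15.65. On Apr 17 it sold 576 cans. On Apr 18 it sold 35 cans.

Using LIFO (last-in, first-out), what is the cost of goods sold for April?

Apr 4, 312 sold [LIFO — newest first]: 289 @ $13.40 + 23 @ $12.25 = $4,154.35
Apr 15, 502 sold [LIFO — newest first]: 230 @ $14.15 + 272 @ $14.10 = $7,089.70
Apr 17, 576 sold [LIFO — newest first]: 376 @ $15.65 + 114 @ $14.10 + 86 @ $16.10 = $8,876.40
Apr 18, 35 sold [LIFO — newest first]: 35 @ $16.10 = $563.50
Total COGS = $4,154.35 + $7,089.70 + $8,876.40 + $563.50 = $20,683.95
Ending inventory: 135 @ $12.25 + 85 @ $12.85 + 87 @ $16.10 = $4,146.70
Check: goods available $24,830.65 = COGS $20,683.95 + ending $4,146.70

COGS = $20,683.95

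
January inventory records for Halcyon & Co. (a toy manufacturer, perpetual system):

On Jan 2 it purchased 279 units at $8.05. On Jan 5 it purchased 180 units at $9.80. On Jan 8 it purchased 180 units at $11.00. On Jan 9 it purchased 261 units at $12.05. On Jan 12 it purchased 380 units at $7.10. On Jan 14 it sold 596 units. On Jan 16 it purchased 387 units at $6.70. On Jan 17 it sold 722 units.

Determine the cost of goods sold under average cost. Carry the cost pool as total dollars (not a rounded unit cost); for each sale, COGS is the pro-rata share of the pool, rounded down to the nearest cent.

After Jan 2: 279 on hand, pool $2,245.95 (≈ $8.0500 each)
After Jan 5: 459 on hand, pool $4,009.95 (≈ $8.7363 each)
After Jan 8: 639 on hand, pool $5,989.95 (≈ $9.3739 each)
After Jan 9: 900 on hand, pool $9,135.00 (≈ $10.1500 each)
After Jan 12: 1280 on hand, pool $11,833.00 (≈ $9.2445 each)
Jan 14, sell 596: 596/1280 × $11,833.00 → $5,509.74
After Jan 16: 1071 on hand, pool $8,916.16 (≈ $8.3251 each)
Jan 17, sell 722: 722/1071 × $8,916.16 → $6,010.70
Total COGS = $5,509.74 + $6,010.70 = $11,520.44
Ending inventory (cost pool remaining) = $2,905.46
Check: goods available $14,425.90 = COGS $11,520.44 + ending $2,905.46

COGS = $11,520.44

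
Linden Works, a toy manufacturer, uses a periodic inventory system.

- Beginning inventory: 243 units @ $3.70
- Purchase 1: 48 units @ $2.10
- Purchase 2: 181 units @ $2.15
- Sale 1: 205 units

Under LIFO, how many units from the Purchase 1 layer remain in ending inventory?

Sale 1 (205) [LIFO — newest first]: 181 @ $2.15 + 24 @ $2.10 = $439.55
Ending inventory: 243 @ $3.70 + 24 @ $2.10 = $949.50

24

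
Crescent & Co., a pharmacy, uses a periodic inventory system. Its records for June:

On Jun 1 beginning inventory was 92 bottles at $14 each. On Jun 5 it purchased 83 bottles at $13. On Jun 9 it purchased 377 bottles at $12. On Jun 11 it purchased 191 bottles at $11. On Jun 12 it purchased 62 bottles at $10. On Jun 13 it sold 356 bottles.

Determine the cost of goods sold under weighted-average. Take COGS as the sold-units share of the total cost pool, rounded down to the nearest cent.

Jun 13, sell 356: 356/805 × $9,612.00 → $4,250.77
Ending inventory (cost pool remaining) = $5,361.23
Check: goods available $9,612.00 = COGS $4,250.77 + ending $5,361.23

COGS = $4,250.77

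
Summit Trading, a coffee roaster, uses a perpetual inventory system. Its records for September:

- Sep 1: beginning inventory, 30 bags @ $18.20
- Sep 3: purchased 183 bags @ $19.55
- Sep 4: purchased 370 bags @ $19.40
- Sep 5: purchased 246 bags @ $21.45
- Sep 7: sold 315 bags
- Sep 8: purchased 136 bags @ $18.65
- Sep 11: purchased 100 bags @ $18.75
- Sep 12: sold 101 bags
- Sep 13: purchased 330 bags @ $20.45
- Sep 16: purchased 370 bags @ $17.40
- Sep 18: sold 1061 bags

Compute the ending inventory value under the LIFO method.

Ending inventory = $5,578.65

Sep 7, 315 sold [LIFO — newest first]: 246 @ $21.45 + 69 @ $19.40 = $6,615.30
Sep 12, 101 sold [LIFO — newest first]: 100 @ $18.75 + 1 @ $18.65 = $1,893.65
Sep 18, 1061 sold [LIFO — newest first]: 370 @ $17.40 + 330 @ $20.45 + 135 @ $18.65 + 226 @ $19.40 = $20,088.65
Total COGS = $6,615.30 + $1,893.65 + $20,088.65 = $28,597.60
Ending inventory: 30 @ $18.20 + 183 @ $19.55 + 75 @ $19.40 = $5,578.65
Check: goods available $34,176.25 = COGS $28,597.60 + ending $5,578.65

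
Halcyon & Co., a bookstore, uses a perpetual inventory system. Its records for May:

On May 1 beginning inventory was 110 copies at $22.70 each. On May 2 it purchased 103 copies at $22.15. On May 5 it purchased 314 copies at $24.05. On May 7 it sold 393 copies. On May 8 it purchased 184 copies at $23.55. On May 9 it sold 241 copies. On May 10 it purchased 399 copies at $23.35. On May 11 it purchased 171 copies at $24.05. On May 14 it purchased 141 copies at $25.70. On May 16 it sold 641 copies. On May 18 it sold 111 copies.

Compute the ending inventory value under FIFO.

Ending inventory = $925.20

May 7, 393 sold [FIFO — oldest first]: 110 @ $22.70 + 103 @ $22.15 + 180 @ $24.05 = $9,107.45
May 9, 241 sold [FIFO — oldest first]: 134 @ $24.05 + 107 @ $23.55 = $5,742.55
May 16, 641 sold [FIFO — oldest first]: 77 @ $23.55 + 399 @ $23.35 + 165 @ $24.05 = $15,098.25
May 18, 111 sold [FIFO — oldest first]: 6 @ $24.05 + 105 @ $25.70 = $2,842.80
Total COGS = $9,107.45 + $5,742.55 + $15,098.25 + $2,842.80 = $32,791.05
Ending inventory: 36 @ $25.70 = $925.20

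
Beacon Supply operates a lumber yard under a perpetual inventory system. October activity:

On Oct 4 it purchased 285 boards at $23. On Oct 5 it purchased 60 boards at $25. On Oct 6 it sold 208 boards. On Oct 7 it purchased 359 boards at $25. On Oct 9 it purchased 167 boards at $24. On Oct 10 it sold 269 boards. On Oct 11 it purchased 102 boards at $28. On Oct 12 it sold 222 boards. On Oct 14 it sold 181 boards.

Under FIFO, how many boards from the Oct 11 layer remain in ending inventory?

Oct 6, 208 sold [FIFO — oldest first]: 208 @ $23 = $4,784
Oct 10, 269 sold [FIFO — oldest first]: 77 @ $23 + 60 @ $25 + 132 @ $25 = $6,571
Oct 12, 222 sold [FIFO — oldest first]: 222 @ $25 = $5,550
Oct 14, 181 sold [FIFO — oldest first]: 5 @ $25 + 167 @ $24 + 9 @ $28 = $4,385
Total COGS = $4,784 + $6,571 + $5,550 + $4,385 = $21,290
Ending inventory: 93 @ $28 = $2,604

93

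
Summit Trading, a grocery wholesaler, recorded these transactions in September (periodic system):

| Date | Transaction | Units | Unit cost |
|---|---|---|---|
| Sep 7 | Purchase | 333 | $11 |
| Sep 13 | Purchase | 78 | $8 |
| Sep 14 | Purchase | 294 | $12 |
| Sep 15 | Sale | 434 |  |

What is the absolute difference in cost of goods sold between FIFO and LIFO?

$271

FIFO COGS: 333 @ $11 + 78 @ $8 + 23 @ $12 = $4,563
LIFO COGS: 294 @ $12 + 78 @ $8 + 62 @ $11 = $4,834
Difference = |$4,563 − $4,834| = $271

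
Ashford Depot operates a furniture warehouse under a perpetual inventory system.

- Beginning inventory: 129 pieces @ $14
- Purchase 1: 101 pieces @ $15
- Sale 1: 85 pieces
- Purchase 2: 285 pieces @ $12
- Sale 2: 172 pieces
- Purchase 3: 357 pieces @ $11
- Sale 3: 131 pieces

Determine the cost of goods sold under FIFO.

Sale 1 (85) [FIFO — oldest first]: 85 @ $14 = $1,190
Sale 2 (172) [FIFO — oldest first]: 44 @ $14 + 101 @ $15 + 27 @ $12 = $2,455
Sale 3 (131) [FIFO — oldest first]: 131 @ $12 = $1,572
Total COGS = $1,190 + $2,455 + $1,572 = $5,217
Ending inventory: 127 @ $12 + 357 @ $11 = $5,451

COGS = $5,217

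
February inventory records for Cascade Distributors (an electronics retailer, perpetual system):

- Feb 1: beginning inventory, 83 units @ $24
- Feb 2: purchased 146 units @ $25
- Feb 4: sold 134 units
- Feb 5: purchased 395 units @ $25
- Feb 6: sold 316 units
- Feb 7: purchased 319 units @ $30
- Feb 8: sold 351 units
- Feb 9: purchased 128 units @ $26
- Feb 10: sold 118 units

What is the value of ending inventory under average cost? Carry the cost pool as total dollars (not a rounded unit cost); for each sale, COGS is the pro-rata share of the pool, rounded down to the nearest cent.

After Feb 1: 83 on hand, pool $1,992.00 (≈ $24.0000 each)
After Feb 2: 229 on hand, pool $5,642.00 (≈ $24.6376 each)
Feb 4, sell 134: 134/229 × $5,642.00 → $3,301.43
After Feb 5: 490 on hand, pool $12,215.57 (≈ $24.9297 each)
Feb 6, sell 316: 316/490 × $12,215.57 → $7,877.79
After Feb 7: 493 on hand, pool $13,907.78 (≈ $28.2105 each)
Feb 8, sell 351: 351/493 × $13,907.78 → $9,901.88
After Feb 9: 270 on hand, pool $7,333.90 (≈ $27.1626 each)
Feb 10, sell 118: 118/270 × $7,333.90 → $3,205.18
Total COGS = $3,301.43 + $7,877.79 + $9,901.88 + $3,205.18 = $24,286.28
Ending inventory (cost pool remaining) = $4,128.72
Check: goods available $28,415.00 = COGS $24,286.28 + ending $4,128.72

Ending inventory = $4,128.72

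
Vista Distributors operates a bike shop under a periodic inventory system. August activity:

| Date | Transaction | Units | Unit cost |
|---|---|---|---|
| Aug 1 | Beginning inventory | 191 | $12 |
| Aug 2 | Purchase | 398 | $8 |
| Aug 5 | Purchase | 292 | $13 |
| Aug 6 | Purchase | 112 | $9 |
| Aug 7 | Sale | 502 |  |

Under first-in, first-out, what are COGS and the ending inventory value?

Aug 7, 502 sold [FIFO — oldest first]: 191 @ $12 + 311 @ $8 = $4,780
Ending inventory: 87 @ $8 + 292 @ $13 + 112 @ $9 = $5,500
Check: goods available $10,280 = COGS $4,780 + ending $5,500

COGS = $4,780; ending inventory = $5,500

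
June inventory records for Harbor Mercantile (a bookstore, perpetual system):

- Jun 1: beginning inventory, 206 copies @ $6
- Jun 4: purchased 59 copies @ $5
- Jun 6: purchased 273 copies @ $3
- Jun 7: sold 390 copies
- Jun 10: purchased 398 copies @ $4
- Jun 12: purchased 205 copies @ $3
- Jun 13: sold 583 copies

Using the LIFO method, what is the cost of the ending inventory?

Jun 7, 390 sold [LIFO — newest first]: 273 @ $3 + 59 @ $5 + 58 @ $6 = $1,462
Jun 13, 583 sold [LIFO — newest first]: 205 @ $3 + 378 @ $4 = $2,127
Total COGS = $1,462 + $2,127 = $3,589
Ending inventory: 148 @ $6 + 20 @ $4 = $968
Check: goods available $4,557 = COGS $3,589 + ending $968

Ending inventory = $968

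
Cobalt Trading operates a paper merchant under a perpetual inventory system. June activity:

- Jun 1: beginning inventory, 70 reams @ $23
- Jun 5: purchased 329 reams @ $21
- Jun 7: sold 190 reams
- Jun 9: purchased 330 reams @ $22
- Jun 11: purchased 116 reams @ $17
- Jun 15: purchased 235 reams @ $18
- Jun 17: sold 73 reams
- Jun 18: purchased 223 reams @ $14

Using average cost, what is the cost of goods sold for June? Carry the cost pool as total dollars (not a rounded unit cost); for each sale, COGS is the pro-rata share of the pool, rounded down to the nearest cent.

COGS = $5,526.85

After Jun 1: 70 on hand, pool $1,610.00 (≈ $23.0000 each)
After Jun 5: 399 on hand, pool $8,519.00 (≈ $21.3509 each)
Jun 7, sell 190: 190/399 × $8,519.00 → $4,056.66
After Jun 9: 539 on hand, pool $11,722.34 (≈ $21.7483 each)
After Jun 11: 655 on hand, pool $13,694.34 (≈ $20.9074 each)
After Jun 15: 890 on hand, pool $17,924.34 (≈ $20.1397 each)
Jun 17, sell 73: 73/890 × $17,924.34 → $1,470.19
After Jun 18: 1040 on hand, pool $19,576.15 (≈ $18.8232 each)
Total COGS = $4,056.66 + $1,470.19 = $5,526.85
Ending inventory (cost pool remaining) = $19,576.15
Check: goods available $25,103.00 = COGS $5,526.85 + ending $19,576.15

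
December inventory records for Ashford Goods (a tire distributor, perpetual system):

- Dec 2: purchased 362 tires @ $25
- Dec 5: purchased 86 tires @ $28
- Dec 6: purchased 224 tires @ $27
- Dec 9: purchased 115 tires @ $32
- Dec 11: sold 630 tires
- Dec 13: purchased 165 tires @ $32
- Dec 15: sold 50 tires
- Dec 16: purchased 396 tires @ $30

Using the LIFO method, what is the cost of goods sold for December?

COGS = $18,861

Dec 11, 630 sold [LIFO — newest first]: 115 @ $32 + 224 @ $27 + 86 @ $28 + 205 @ $25 = $17,261
Dec 15, 50 sold [LIFO — newest first]: 50 @ $32 = $1,600
Total COGS = $17,261 + $1,600 = $18,861
Ending inventory: 157 @ $25 + 115 @ $32 + 396 @ $30 = $19,485
Check: goods available $38,346 = COGS $18,861 + ending $19,485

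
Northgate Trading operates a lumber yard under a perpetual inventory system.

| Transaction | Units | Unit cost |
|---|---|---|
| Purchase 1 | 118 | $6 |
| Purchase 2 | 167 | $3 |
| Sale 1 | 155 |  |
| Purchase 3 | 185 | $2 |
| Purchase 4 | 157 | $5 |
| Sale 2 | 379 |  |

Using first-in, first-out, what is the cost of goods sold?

COGS = $1,899

Sale 1 (155) [FIFO — oldest first]: 118 @ $6 + 37 @ $3 = $819
Sale 2 (379) [FIFO — oldest first]: 130 @ $3 + 185 @ $2 + 64 @ $5 = $1,080
Total COGS = $819 + $1,080 = $1,899
Ending inventory: 93 @ $5 = $465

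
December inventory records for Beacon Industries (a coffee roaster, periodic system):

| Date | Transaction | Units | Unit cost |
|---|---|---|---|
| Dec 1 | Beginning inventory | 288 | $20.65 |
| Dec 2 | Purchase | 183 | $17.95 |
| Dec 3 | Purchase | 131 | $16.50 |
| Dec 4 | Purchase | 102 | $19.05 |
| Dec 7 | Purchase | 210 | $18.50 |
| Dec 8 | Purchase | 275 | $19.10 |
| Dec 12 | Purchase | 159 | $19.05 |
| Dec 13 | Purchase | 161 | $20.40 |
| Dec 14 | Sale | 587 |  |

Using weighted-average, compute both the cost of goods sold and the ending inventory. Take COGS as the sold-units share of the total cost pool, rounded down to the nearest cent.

Dec 14, sell 587: 587/1509 × $28,787.50 → $11,198.31
Ending inventory (cost pool remaining) = $17,589.19

COGS = $11,198.31; ending inventory = $17,589.19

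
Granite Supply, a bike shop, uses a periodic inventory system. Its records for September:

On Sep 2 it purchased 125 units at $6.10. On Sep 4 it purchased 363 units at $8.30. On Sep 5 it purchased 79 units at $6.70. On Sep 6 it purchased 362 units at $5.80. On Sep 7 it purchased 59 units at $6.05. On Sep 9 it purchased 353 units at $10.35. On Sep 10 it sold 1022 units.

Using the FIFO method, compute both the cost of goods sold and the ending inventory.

Sep 10, 1022 sold [FIFO — oldest first]: 125 @ $6.10 + 363 @ $8.30 + 79 @ $6.70 + 362 @ $5.80 + 59 @ $6.05 + 34 @ $10.35 = $7,113.15
Ending inventory: 319 @ $10.35 = $3,301.65

COGS = $7,113.15; ending inventory = $3,301.65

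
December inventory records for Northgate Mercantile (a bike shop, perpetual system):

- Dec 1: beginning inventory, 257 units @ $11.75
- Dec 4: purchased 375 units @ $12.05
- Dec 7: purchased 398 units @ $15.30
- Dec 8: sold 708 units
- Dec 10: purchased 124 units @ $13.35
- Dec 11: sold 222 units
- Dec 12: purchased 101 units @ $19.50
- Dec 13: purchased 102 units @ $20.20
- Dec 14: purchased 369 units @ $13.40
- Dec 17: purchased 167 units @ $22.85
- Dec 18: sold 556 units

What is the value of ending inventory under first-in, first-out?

Dec 8, 708 sold [FIFO — oldest first]: 257 @ $11.75 + 375 @ $12.05 + 76 @ $15.30 = $8,701.30
Dec 11, 222 sold [FIFO — oldest first]: 222 @ $15.30 = $3,396.60
Dec 18, 556 sold [FIFO — oldest first]: 100 @ $15.30 + 124 @ $13.35 + 101 @ $19.50 + 102 @ $20.20 + 129 @ $13.40 = $8,943.90
Total COGS = $8,701.30 + $3,396.60 + $8,943.90 = $21,041.80
Ending inventory: 240 @ $13.40 + 167 @ $22.85 = $7,031.95

Ending inventory = $7,031.95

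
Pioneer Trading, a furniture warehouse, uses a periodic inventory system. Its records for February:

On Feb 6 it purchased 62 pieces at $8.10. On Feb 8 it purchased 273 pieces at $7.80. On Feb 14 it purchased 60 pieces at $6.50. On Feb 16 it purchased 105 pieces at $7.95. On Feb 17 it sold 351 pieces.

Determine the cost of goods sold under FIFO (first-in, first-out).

COGS = $2,735.60

Feb 17, 351 sold [FIFO — oldest first]: 62 @ $8.10 + 273 @ $7.80 + 16 @ $6.50 = $2,735.60
Ending inventory: 44 @ $6.50 + 105 @ $7.95 = $1,120.75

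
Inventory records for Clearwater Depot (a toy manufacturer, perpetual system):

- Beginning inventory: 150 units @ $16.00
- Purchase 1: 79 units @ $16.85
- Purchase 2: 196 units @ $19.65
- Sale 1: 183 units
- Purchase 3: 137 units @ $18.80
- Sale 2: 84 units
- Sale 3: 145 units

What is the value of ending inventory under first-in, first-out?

Sale 1 (183) [FIFO — oldest first]: 150 @ $16.00 + 33 @ $16.85 = $2,956.05
Sale 2 (84) [FIFO — oldest first]: 46 @ $16.85 + 38 @ $19.65 = $1,521.80
Sale 3 (145) [FIFO — oldest first]: 145 @ $19.65 = $2,849.25
Total COGS = $2,956.05 + $1,521.80 + $2,849.25 = $7,327.10
Ending inventory: 13 @ $19.65 + 137 @ $18.80 = $2,831.05

Ending inventory = $2,831.05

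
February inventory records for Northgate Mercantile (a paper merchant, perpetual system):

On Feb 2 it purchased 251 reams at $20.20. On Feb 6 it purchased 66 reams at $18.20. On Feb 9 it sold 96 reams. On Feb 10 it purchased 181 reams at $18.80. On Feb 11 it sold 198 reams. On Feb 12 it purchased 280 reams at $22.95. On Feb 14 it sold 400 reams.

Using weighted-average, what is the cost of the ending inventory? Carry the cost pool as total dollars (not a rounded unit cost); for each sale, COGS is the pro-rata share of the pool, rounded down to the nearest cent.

After Feb 2: 251 on hand, pool $5,070.20 (≈ $20.2000 each)
After Feb 6: 317 on hand, pool $6,271.40 (≈ $19.7836 each)
Feb 9, sell 96: 96/317 × $6,271.40 → $1,899.22
After Feb 10: 402 on hand, pool $7,774.98 (≈ $19.3407 each)
Feb 11, sell 198: 198/402 × $7,774.98 → $3,829.46
After Feb 12: 484 on hand, pool $10,371.52 (≈ $21.4288 each)
Feb 14, sell 400: 400/484 × $10,371.52 → $8,571.50
Total COGS = $1,899.22 + $3,829.46 + $8,571.50 = $14,300.18
Ending inventory (cost pool remaining) = $1,800.02
Check: goods available $16,100.20 = COGS $14,300.18 + ending $1,800.02

Ending inventory = $1,800.02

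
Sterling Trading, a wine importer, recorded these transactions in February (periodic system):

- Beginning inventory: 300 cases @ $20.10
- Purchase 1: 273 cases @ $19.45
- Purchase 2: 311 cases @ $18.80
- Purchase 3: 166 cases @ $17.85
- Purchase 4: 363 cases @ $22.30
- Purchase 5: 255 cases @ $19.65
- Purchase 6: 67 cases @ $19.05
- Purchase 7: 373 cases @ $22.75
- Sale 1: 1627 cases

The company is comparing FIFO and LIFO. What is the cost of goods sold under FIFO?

FIFO COGS: 300 @ $20.10 + 273 @ $19.45 + 311 @ $18.80 + 166 @ $17.85 + 363 @ $22.30 + 214 @ $19.65 = $32,449.75
LIFO COGS: 373 @ $22.75 + 67 @ $19.05 + 255 @ $19.65 + 363 @ $22.30 + 166 @ $17.85 + 311 @ $18.80 + 92 @ $19.45 = $33,467.05

COGS = $32,449.75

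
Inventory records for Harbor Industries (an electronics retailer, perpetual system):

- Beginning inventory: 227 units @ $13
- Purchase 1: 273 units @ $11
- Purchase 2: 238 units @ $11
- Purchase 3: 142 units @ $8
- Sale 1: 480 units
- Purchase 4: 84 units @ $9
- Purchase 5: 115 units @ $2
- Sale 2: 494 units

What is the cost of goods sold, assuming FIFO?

Sale 1 (480) [FIFO — oldest first]: 227 @ $13 + 253 @ $11 = $5,734
Sale 2 (494) [FIFO — oldest first]: 20 @ $11 + 238 @ $11 + 142 @ $8 + 84 @ $9 + 10 @ $2 = $4,750
Total COGS = $5,734 + $4,750 = $10,484
Ending inventory: 105 @ $2 = $210

COGS = $10,484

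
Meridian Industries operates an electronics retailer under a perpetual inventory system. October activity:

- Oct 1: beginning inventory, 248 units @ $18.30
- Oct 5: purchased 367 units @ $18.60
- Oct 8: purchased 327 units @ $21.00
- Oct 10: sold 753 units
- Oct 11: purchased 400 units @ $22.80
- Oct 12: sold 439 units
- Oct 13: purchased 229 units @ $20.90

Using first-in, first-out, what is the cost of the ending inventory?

Ending inventory = $8,206.10

Oct 10, 753 sold [FIFO — oldest first]: 248 @ $18.30 + 367 @ $18.60 + 138 @ $21.00 = $14,262.60
Oct 12, 439 sold [FIFO — oldest first]: 189 @ $21.00 + 250 @ $22.80 = $9,669.00
Total COGS = $14,262.60 + $9,669.00 = $23,931.60
Ending inventory: 150 @ $22.80 + 229 @ $20.90 = $8,206.10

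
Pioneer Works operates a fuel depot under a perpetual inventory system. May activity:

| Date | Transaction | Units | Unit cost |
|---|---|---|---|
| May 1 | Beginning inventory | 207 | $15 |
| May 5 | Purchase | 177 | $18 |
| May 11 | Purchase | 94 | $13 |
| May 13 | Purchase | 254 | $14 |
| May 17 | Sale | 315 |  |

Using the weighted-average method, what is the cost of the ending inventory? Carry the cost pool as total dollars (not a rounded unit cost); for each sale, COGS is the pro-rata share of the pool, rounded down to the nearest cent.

Ending inventory = $6,305.71

After May 1: 207 on hand, pool $3,105.00 (≈ $15.0000 each)
After May 5: 384 on hand, pool $6,291.00 (≈ $16.3828 each)
After May 11: 478 on hand, pool $7,513.00 (≈ $15.7176 each)
After May 13: 732 on hand, pool $11,069.00 (≈ $15.1216 each)
May 17, sell 315: 315/732 × $11,069.00 → $4,763.29
Ending inventory (cost pool remaining) = $6,305.71
Check: goods available $11,069.00 = COGS $4,763.29 + ending $6,305.71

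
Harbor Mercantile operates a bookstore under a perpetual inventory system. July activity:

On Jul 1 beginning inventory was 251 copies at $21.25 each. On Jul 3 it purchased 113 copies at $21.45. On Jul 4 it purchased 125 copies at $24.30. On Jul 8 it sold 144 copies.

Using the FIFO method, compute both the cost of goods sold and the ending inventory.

Jul 8, 144 sold [FIFO — oldest first]: 144 @ $21.25 = $3,060.00
Ending inventory: 107 @ $21.25 + 113 @ $21.45 + 125 @ $24.30 = $7,735.10
Check: goods available $10,795.10 = COGS $3,060.00 + ending $7,735.10

COGS = $3,060.00; ending inventory = $7,735.10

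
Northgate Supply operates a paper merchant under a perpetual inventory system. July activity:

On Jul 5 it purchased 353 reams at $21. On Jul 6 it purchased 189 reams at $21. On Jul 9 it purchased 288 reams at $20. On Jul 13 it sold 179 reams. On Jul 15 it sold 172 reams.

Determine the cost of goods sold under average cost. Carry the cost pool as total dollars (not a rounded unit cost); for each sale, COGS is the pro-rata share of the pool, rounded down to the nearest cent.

COGS = $7,249.20

After Jul 5: 353 on hand, pool $7,413.00 (≈ $21.0000 each)
After Jul 6: 542 on hand, pool $11,382.00 (≈ $21.0000 each)
After Jul 9: 830 on hand, pool $17,142.00 (≈ $20.6530 each)
Jul 13, sell 179: 179/830 × $17,142.00 → $3,696.88
Jul 15, sell 172: 172/651 × $13,445.12 → $3,552.32
Total COGS = $3,696.88 + $3,552.32 = $7,249.20
Ending inventory (cost pool remaining) = $9,892.80
Check: goods available $17,142.00 = COGS $7,249.20 + ending $9,892.80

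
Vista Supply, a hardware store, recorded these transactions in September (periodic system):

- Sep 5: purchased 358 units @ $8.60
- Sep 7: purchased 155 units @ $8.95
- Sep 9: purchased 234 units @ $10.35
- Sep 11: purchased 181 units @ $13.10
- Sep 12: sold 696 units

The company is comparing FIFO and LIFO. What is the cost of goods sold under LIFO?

COGS = $7,263.85

FIFO COGS: 358 @ $8.60 + 155 @ $8.95 + 183 @ $10.35 = $6,360.10
LIFO COGS: 181 @ $13.10 + 234 @ $10.35 + 155 @ $8.95 + 126 @ $8.60 = $7,263.85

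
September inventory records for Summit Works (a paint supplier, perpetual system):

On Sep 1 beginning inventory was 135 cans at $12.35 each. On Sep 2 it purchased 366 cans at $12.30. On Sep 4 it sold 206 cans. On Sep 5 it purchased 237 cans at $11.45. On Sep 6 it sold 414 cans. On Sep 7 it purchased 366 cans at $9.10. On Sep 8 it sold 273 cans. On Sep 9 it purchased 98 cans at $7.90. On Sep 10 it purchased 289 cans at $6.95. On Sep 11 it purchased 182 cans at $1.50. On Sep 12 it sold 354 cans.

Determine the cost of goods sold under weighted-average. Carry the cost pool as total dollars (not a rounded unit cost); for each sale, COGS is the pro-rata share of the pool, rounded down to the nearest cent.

After Sep 1: 135 on hand, pool $1,667.25 (≈ $12.3500 each)
After Sep 2: 501 on hand, pool $6,169.05 (≈ $12.3135 each)
Sep 4, sell 206: 206/501 × $6,169.05 → $2,536.57
After Sep 5: 532 on hand, pool $6,346.13 (≈ $11.9288 each)
Sep 6, sell 414: 414/532 × $6,346.13 → $4,938.52
After Sep 7: 484 on hand, pool $4,738.21 (≈ $9.7897 each)
Sep 8, sell 273: 273/484 × $4,738.21 → $2,672.58
After Sep 9: 309 on hand, pool $2,839.83 (≈ $9.1904 each)
After Sep 10: 598 on hand, pool $4,848.38 (≈ $8.1077 each)
After Sep 11: 780 on hand, pool $5,121.38 (≈ $6.5659 each)
Sep 12, sell 354: 354/780 × $5,121.38 → $2,324.31
Total COGS = $2,536.57 + $4,938.52 + $2,672.58 + $2,324.31 = $12,471.98
Ending inventory (cost pool remaining) = $2,797.07
Check: goods available $15,269.05 = COGS $12,471.98 + ending $2,797.07

COGS = $12,471.98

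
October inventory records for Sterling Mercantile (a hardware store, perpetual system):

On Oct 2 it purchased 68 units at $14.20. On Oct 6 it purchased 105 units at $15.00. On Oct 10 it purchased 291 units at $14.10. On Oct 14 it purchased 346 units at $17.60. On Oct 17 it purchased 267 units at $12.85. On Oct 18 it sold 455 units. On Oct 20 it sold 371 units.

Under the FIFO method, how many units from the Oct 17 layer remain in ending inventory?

Oct 18, 455 sold [FIFO — oldest first]: 68 @ $14.20 + 105 @ $15.00 + 282 @ $14.10 = $6,516.80
Oct 20, 371 sold [FIFO — oldest first]: 9 @ $14.10 + 346 @ $17.60 + 16 @ $12.85 = $6,422.10
Total COGS = $6,516.80 + $6,422.10 = $12,938.90
Ending inventory: 251 @ $12.85 = $3,225.35
Check: goods available $16,164.25 = COGS $12,938.90 + ending $3,225.35

251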